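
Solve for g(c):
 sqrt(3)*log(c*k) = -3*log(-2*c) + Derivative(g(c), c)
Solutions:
 g(c) = C1 + c*(sqrt(3)*log(-k) - 3 - sqrt(3) + 3*log(2)) + c*(sqrt(3) + 3)*log(-c)


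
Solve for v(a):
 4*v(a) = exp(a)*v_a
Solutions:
 v(a) = C1*exp(-4*exp(-a))


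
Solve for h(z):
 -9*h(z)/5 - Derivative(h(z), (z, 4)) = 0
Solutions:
 h(z) = (C1*sin(5^(3/4)*sqrt(6)*z/10) + C2*cos(5^(3/4)*sqrt(6)*z/10))*exp(-5^(3/4)*sqrt(6)*z/10) + (C3*sin(5^(3/4)*sqrt(6)*z/10) + C4*cos(5^(3/4)*sqrt(6)*z/10))*exp(5^(3/4)*sqrt(6)*z/10)


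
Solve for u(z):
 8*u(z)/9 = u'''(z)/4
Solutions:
 u(z) = C3*exp(2*2^(2/3)*3^(1/3)*z/3) + (C1*sin(2^(2/3)*3^(5/6)*z/3) + C2*cos(2^(2/3)*3^(5/6)*z/3))*exp(-2^(2/3)*3^(1/3)*z/3)


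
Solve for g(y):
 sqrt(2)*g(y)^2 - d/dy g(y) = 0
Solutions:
 g(y) = -1/(C1 + sqrt(2)*y)


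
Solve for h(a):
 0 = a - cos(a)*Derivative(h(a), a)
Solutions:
 h(a) = C1 + Integral(a/cos(a), a)


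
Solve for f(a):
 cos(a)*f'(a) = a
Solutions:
 f(a) = C1 + Integral(a/cos(a), a)


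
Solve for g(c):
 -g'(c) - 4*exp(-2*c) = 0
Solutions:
 g(c) = C1 + 2*exp(-2*c)


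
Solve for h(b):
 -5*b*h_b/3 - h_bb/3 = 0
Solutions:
 h(b) = C1 + C2*erf(sqrt(10)*b/2)


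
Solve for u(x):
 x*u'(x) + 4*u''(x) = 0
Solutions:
 u(x) = C1 + C2*erf(sqrt(2)*x/4)


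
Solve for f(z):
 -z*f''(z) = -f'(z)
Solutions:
 f(z) = C1 + C2*z^2


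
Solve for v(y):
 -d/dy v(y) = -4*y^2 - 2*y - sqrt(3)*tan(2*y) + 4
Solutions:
 v(y) = C1 + 4*y^3/3 + y^2 - 4*y - sqrt(3)*log(cos(2*y))/2


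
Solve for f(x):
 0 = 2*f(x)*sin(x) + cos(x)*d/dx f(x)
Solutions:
 f(x) = C1*cos(x)^2


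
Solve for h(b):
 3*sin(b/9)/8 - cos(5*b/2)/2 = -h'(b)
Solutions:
 h(b) = C1 + sin(5*b/2)/5 + 27*cos(b/9)/8


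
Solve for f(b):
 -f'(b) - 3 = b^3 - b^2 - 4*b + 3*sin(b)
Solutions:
 f(b) = C1 - b^4/4 + b^3/3 + 2*b^2 - 3*b + 3*cos(b)


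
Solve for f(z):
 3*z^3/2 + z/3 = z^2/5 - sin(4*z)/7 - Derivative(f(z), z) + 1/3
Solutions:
 f(z) = C1 - 3*z^4/8 + z^3/15 - z^2/6 + z/3 + cos(4*z)/28


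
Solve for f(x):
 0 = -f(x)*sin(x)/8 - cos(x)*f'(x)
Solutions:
 f(x) = C1*cos(x)^(1/8)


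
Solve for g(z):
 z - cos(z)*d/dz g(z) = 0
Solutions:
 g(z) = C1 + Integral(z/cos(z), z)


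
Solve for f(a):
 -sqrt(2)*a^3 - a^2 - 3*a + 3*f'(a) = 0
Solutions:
 f(a) = C1 + sqrt(2)*a^4/12 + a^3/9 + a^2/2


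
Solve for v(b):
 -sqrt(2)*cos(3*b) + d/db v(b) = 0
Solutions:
 v(b) = C1 + sqrt(2)*sin(3*b)/3


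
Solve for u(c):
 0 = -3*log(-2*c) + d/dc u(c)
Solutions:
 u(c) = C1 + 3*c*log(-c) + 3*c*(-1 + log(2))


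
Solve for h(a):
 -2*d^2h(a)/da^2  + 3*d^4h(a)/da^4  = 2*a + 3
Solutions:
 h(a) = C1 + C2*a + C3*exp(-sqrt(6)*a/3) + C4*exp(sqrt(6)*a/3) - a^3/6 - 3*a^2/4


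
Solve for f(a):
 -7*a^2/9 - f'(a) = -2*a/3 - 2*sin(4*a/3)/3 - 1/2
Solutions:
 f(a) = C1 - 7*a^3/27 + a^2/3 + a/2 - cos(4*a/3)/2


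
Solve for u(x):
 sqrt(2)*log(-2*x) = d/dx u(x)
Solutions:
 u(x) = C1 + sqrt(2)*x*log(-x) + sqrt(2)*x*(-1 + log(2))


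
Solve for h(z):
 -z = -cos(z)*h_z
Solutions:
 h(z) = C1 + Integral(z/cos(z), z)


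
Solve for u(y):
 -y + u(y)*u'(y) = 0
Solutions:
 u(y) = -sqrt(C1 + y^2)
 u(y) = sqrt(C1 + y^2)


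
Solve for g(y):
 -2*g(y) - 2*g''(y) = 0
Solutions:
 g(y) = C1*sin(y) + C2*cos(y)


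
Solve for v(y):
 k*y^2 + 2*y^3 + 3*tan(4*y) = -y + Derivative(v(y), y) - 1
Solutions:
 v(y) = C1 + k*y^3/3 + y^4/2 + y^2/2 + y - 3*log(cos(4*y))/4


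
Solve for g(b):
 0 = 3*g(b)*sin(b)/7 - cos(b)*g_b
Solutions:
 g(b) = C1/cos(b)^(3/7)


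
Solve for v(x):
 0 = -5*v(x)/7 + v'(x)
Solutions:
 v(x) = C1*exp(5*x/7)


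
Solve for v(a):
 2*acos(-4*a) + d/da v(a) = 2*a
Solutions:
 v(a) = C1 + a^2 - 2*a*acos(-4*a) - sqrt(1 - 16*a^2)/2


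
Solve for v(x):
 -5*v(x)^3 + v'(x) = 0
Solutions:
 v(x) = -sqrt(2)*sqrt(-1/(C1 + 5*x))/2
 v(x) = sqrt(2)*sqrt(-1/(C1 + 5*x))/2


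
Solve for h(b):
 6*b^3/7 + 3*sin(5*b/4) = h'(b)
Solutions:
 h(b) = C1 + 3*b^4/14 - 12*cos(5*b/4)/5


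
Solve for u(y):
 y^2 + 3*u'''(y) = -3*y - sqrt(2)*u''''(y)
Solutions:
 u(y) = C1 + C2*y + C3*y^2 + C4*exp(-3*sqrt(2)*y/2) - y^5/180 + y^4*(-9 + 2*sqrt(2))/216 + y^3*(-4 + 9*sqrt(2))/162


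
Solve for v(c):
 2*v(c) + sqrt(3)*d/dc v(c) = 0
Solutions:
 v(c) = C1*exp(-2*sqrt(3)*c/3)


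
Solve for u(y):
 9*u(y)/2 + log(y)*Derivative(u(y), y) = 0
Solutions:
 u(y) = C1*exp(-9*li(y)/2)


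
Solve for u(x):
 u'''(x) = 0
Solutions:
 u(x) = C1 + C2*x + C3*x^2


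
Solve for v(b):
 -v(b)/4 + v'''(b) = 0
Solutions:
 v(b) = C3*exp(2^(1/3)*b/2) + (C1*sin(2^(1/3)*sqrt(3)*b/4) + C2*cos(2^(1/3)*sqrt(3)*b/4))*exp(-2^(1/3)*b/4)


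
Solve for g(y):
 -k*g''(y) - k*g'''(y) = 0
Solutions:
 g(y) = C1 + C2*y + C3*exp(-y)


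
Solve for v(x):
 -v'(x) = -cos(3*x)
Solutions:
 v(x) = C1 + sin(3*x)/3


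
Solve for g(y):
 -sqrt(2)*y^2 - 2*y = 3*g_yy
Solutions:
 g(y) = C1 + C2*y - sqrt(2)*y^4/36 - y^3/9


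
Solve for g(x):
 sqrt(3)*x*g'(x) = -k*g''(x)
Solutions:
 g(x) = C1 + C2*sqrt(k)*erf(sqrt(2)*3^(1/4)*x*sqrt(1/k)/2)


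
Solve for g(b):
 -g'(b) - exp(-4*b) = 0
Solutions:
 g(b) = C1 + exp(-4*b)/4


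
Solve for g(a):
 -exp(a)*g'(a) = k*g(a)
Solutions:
 g(a) = C1*exp(k*exp(-a))


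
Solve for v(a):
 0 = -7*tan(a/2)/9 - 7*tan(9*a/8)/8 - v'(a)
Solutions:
 v(a) = C1 + 14*log(cos(a/2))/9 + 7*log(cos(9*a/8))/9


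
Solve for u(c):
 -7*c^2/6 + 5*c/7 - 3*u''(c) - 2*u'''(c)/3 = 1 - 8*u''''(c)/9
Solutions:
 u(c) = C1 + C2*c + C3*exp(-3*c/2) + C4*exp(9*c/4) - 7*c^4/216 + 233*c^3/3402 - 3343*c^2/10206


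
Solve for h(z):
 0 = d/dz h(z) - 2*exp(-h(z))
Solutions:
 h(z) = log(C1 + 2*z)


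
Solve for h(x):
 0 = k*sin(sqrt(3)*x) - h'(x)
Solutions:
 h(x) = C1 - sqrt(3)*k*cos(sqrt(3)*x)/3


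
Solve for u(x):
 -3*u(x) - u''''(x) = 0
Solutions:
 u(x) = (C1*sin(sqrt(2)*3^(1/4)*x/2) + C2*cos(sqrt(2)*3^(1/4)*x/2))*exp(-sqrt(2)*3^(1/4)*x/2) + (C3*sin(sqrt(2)*3^(1/4)*x/2) + C4*cos(sqrt(2)*3^(1/4)*x/2))*exp(sqrt(2)*3^(1/4)*x/2)


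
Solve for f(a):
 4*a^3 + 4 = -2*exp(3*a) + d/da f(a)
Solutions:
 f(a) = C1 + a^4 + 4*a + 2*exp(3*a)/3


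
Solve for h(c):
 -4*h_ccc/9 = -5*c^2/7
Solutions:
 h(c) = C1 + C2*c + C3*c^2 + 3*c^5/112


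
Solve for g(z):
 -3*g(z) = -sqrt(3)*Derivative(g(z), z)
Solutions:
 g(z) = C1*exp(sqrt(3)*z)


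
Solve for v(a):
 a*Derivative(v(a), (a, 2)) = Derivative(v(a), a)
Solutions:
 v(a) = C1 + C2*a^2


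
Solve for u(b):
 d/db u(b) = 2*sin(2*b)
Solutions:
 u(b) = C1 - cos(2*b)


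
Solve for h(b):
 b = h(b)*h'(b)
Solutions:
 h(b) = -sqrt(C1 + b^2)
 h(b) = sqrt(C1 + b^2)


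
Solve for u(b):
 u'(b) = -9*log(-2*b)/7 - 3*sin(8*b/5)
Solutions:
 u(b) = C1 - 9*b*log(-b)/7 - 9*b*log(2)/7 + 9*b/7 + 15*cos(8*b/5)/8


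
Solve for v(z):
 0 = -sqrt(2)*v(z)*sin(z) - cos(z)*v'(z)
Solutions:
 v(z) = C1*cos(z)^(sqrt(2))


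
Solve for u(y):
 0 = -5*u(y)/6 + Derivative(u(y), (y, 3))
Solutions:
 u(y) = C3*exp(5^(1/3)*6^(2/3)*y/6) + (C1*sin(2^(2/3)*3^(1/6)*5^(1/3)*y/4) + C2*cos(2^(2/3)*3^(1/6)*5^(1/3)*y/4))*exp(-5^(1/3)*6^(2/3)*y/12)


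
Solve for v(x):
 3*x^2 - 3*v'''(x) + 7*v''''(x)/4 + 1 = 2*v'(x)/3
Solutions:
 v(x) = C1 + C2*exp(x*(-6^(2/3)*(7*sqrt(145) + 97)^(1/3) - 24*6^(1/3)/(7*sqrt(145) + 97)^(1/3) + 24)/42)*sin(2^(1/3)*3^(1/6)*x*(-2^(1/3)*(7*sqrt(145) + 97)^(1/3) + 8*3^(2/3)/(7*sqrt(145) + 97)^(1/3))/14) + C3*exp(x*(-6^(2/3)*(7*sqrt(145) + 97)^(1/3) - 24*6^(1/3)/(7*sqrt(145) + 97)^(1/3) + 24)/42)*cos(2^(1/3)*3^(1/6)*x*(-2^(1/3)*(7*sqrt(145) + 97)^(1/3) + 8*3^(2/3)/(7*sqrt(145) + 97)^(1/3))/14) + C4*exp(x*(24*6^(1/3)/(7*sqrt(145) + 97)^(1/3) + 12 + 6^(2/3)*(7*sqrt(145) + 97)^(1/3))/21) + 3*x^3/2 - 39*x


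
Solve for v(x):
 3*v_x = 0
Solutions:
 v(x) = C1


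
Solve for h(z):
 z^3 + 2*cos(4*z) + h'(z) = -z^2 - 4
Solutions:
 h(z) = C1 - z^4/4 - z^3/3 - 4*z - sin(4*z)/2


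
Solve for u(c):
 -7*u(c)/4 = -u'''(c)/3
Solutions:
 u(c) = C3*exp(42^(1/3)*c/2) + (C1*sin(14^(1/3)*3^(5/6)*c/4) + C2*cos(14^(1/3)*3^(5/6)*c/4))*exp(-42^(1/3)*c/4)


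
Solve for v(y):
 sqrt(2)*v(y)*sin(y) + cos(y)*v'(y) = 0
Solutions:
 v(y) = C1*cos(y)^(sqrt(2))


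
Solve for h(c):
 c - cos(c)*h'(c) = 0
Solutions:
 h(c) = C1 + Integral(c/cos(c), c)


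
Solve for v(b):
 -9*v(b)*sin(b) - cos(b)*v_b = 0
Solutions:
 v(b) = C1*cos(b)^9


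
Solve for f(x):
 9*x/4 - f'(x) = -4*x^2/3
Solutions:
 f(x) = C1 + 4*x^3/9 + 9*x^2/8


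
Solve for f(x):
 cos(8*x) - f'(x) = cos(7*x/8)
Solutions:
 f(x) = C1 - 8*sin(7*x/8)/7 + sin(8*x)/8


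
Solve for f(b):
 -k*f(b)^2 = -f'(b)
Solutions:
 f(b) = -1/(C1 + b*k)


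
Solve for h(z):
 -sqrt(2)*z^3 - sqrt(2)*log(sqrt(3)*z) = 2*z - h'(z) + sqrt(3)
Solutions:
 h(z) = C1 + sqrt(2)*z^4/4 + z^2 + sqrt(2)*z*log(z) - sqrt(2)*z + sqrt(2)*z*log(3)/2 + sqrt(3)*z


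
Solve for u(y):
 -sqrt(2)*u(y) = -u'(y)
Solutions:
 u(y) = C1*exp(sqrt(2)*y)


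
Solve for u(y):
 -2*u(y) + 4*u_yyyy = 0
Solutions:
 u(y) = C1*exp(-2^(3/4)*y/2) + C2*exp(2^(3/4)*y/2) + C3*sin(2^(3/4)*y/2) + C4*cos(2^(3/4)*y/2)


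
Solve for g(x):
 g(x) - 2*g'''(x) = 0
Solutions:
 g(x) = C3*exp(2^(2/3)*x/2) + (C1*sin(2^(2/3)*sqrt(3)*x/4) + C2*cos(2^(2/3)*sqrt(3)*x/4))*exp(-2^(2/3)*x/4)


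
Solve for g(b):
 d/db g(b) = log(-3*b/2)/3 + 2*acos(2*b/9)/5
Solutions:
 g(b) = C1 + b*log(-b)/3 + 2*b*acos(2*b/9)/5 - b/3 - b*log(2)/3 + b*log(3)/3 - sqrt(81 - 4*b^2)/5


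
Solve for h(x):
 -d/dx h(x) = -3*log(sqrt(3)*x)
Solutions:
 h(x) = C1 + 3*x*log(x) - 3*x + 3*x*log(3)/2


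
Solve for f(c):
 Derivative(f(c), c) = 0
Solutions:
 f(c) = C1


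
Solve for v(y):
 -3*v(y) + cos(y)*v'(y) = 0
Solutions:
 v(y) = C1*(sin(y) + 1)^(3/2)/(sin(y) - 1)^(3/2)


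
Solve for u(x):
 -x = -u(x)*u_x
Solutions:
 u(x) = -sqrt(C1 + x^2)
 u(x) = sqrt(C1 + x^2)


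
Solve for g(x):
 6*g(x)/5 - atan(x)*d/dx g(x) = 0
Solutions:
 g(x) = C1*exp(6*Integral(1/atan(x), x)/5)


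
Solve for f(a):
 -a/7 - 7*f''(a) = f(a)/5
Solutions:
 f(a) = C1*sin(sqrt(35)*a/35) + C2*cos(sqrt(35)*a/35) - 5*a/7


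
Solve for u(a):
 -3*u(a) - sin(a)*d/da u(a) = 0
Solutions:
 u(a) = C1*(cos(a) + 1)^(3/2)/(cos(a) - 1)^(3/2)


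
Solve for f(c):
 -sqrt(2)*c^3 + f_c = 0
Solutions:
 f(c) = C1 + sqrt(2)*c^4/4


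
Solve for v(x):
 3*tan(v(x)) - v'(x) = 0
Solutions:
 v(x) = pi - asin(C1*exp(3*x))
 v(x) = asin(C1*exp(3*x))


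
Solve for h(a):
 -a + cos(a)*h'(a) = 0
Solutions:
 h(a) = C1 + Integral(a/cos(a), a)


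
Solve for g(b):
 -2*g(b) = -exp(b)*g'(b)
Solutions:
 g(b) = C1*exp(-2*exp(-b))


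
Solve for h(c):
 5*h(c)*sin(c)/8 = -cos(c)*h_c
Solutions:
 h(c) = C1*cos(c)^(5/8)


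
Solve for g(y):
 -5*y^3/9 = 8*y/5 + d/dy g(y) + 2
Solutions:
 g(y) = C1 - 5*y^4/36 - 4*y^2/5 - 2*y


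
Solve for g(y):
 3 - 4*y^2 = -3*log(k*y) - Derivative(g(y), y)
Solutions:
 g(y) = C1 + 4*y^3/3 - 3*y*log(k*y)


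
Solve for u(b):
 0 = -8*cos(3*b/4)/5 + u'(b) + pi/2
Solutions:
 u(b) = C1 - pi*b/2 + 32*sin(3*b/4)/15


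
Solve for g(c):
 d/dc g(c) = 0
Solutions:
 g(c) = C1


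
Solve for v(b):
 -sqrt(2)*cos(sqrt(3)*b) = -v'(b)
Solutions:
 v(b) = C1 + sqrt(6)*sin(sqrt(3)*b)/3


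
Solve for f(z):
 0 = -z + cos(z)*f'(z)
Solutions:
 f(z) = C1 + Integral(z/cos(z), z)


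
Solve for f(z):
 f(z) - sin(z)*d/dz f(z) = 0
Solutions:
 f(z) = C1*sqrt(cos(z) - 1)/sqrt(cos(z) + 1)


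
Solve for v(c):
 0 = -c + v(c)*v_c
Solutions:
 v(c) = -sqrt(C1 + c^2)
 v(c) = sqrt(C1 + c^2)


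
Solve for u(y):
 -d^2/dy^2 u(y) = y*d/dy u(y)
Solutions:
 u(y) = C1 + C2*erf(sqrt(2)*y/2)


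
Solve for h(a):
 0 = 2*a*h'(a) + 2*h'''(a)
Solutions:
 h(a) = C1 + Integral(C2*airyai(-a) + C3*airybi(-a), a)


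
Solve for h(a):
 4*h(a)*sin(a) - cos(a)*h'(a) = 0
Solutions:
 h(a) = C1/cos(a)^4


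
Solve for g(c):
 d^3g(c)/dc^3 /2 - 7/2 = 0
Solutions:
 g(c) = C1 + C2*c + C3*c^2 + 7*c^3/6


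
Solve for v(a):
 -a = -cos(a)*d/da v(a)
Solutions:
 v(a) = C1 + Integral(a/cos(a), a)


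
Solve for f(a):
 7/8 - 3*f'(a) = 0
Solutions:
 f(a) = C1 + 7*a/24


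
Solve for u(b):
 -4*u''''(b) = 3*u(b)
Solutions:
 u(b) = (C1*sin(3^(1/4)*b/2) + C2*cos(3^(1/4)*b/2))*exp(-3^(1/4)*b/2) + (C3*sin(3^(1/4)*b/2) + C4*cos(3^(1/4)*b/2))*exp(3^(1/4)*b/2)


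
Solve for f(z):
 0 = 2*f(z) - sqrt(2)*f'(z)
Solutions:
 f(z) = C1*exp(sqrt(2)*z)


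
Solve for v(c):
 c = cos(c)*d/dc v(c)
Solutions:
 v(c) = C1 + Integral(c/cos(c), c)


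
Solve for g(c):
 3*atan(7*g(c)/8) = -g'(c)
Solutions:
 Integral(1/atan(7*_y/8), (_y, g(c))) = C1 - 3*c


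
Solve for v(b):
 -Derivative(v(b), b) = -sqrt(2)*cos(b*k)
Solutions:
 v(b) = C1 + sqrt(2)*sin(b*k)/k


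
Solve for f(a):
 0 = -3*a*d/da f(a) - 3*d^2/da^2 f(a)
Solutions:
 f(a) = C1 + C2*erf(sqrt(2)*a/2)


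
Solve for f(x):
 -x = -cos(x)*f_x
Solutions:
 f(x) = C1 + Integral(x/cos(x), x)


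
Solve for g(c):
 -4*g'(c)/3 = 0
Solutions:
 g(c) = C1


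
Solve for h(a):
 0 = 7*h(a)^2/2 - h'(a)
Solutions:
 h(a) = -2/(C1 + 7*a)


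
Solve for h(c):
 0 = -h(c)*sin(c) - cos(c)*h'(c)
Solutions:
 h(c) = C1*cos(c)


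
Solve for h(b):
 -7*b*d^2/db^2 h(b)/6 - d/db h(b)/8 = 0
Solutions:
 h(b) = C1 + C2*b^(25/28)


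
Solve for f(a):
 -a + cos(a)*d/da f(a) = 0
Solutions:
 f(a) = C1 + Integral(a/cos(a), a)


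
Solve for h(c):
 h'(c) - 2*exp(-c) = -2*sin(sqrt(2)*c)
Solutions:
 h(c) = C1 + sqrt(2)*cos(sqrt(2)*c) - 2*exp(-c)


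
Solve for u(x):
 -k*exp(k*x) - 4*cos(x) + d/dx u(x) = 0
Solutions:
 u(x) = C1 + exp(k*x) + 4*sin(x)


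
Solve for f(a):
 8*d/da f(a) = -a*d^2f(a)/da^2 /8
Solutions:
 f(a) = C1 + C2/a^63


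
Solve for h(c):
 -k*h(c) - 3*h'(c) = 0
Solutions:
 h(c) = C1*exp(-c*k/3)


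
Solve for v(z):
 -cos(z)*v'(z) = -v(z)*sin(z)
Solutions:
 v(z) = C1/cos(z)


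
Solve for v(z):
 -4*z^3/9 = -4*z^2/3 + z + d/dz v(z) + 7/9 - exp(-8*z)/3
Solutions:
 v(z) = C1 - z^4/9 + 4*z^3/9 - z^2/2 - 7*z/9 - exp(-8*z)/24


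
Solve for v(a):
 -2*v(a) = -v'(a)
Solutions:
 v(a) = C1*exp(2*a)


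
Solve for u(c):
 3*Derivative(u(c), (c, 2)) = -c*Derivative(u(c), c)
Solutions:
 u(c) = C1 + C2*erf(sqrt(6)*c/6)


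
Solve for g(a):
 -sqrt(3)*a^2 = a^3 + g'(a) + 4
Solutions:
 g(a) = C1 - a^4/4 - sqrt(3)*a^3/3 - 4*a


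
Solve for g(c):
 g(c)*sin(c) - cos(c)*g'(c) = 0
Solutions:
 g(c) = C1/cos(c)


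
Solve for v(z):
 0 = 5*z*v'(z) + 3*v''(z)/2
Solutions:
 v(z) = C1 + C2*erf(sqrt(15)*z/3)


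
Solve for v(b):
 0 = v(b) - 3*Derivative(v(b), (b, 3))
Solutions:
 v(b) = C3*exp(3^(2/3)*b/3) + (C1*sin(3^(1/6)*b/2) + C2*cos(3^(1/6)*b/2))*exp(-3^(2/3)*b/6)


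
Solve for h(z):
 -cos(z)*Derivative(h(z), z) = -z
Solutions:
 h(z) = C1 + Integral(z/cos(z), z)


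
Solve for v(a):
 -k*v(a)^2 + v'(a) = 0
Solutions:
 v(a) = -1/(C1 + a*k)


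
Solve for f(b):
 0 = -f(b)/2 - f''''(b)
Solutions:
 f(b) = (C1*sin(2^(1/4)*b/2) + C2*cos(2^(1/4)*b/2))*exp(-2^(1/4)*b/2) + (C3*sin(2^(1/4)*b/2) + C4*cos(2^(1/4)*b/2))*exp(2^(1/4)*b/2)


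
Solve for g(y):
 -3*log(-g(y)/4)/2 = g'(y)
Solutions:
 2*Integral(1/(log(-_y) - 2*log(2)), (_y, g(y)))/3 = C1 - y


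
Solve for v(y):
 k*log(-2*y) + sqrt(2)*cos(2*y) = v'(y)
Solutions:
 v(y) = C1 + k*y*(log(-y) - 1) + k*y*log(2) + sqrt(2)*sin(2*y)/2


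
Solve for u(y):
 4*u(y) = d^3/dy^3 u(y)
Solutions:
 u(y) = C3*exp(2^(2/3)*y) + (C1*sin(2^(2/3)*sqrt(3)*y/2) + C2*cos(2^(2/3)*sqrt(3)*y/2))*exp(-2^(2/3)*y/2)


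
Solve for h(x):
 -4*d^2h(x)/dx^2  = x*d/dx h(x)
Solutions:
 h(x) = C1 + C2*erf(sqrt(2)*x/4)


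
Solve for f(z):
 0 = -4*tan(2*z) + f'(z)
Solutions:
 f(z) = C1 - 2*log(cos(2*z))


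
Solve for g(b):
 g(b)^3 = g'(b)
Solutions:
 g(b) = -sqrt(2)*sqrt(-1/(C1 + b))/2
 g(b) = sqrt(2)*sqrt(-1/(C1 + b))/2


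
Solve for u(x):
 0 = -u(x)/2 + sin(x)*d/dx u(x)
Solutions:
 u(x) = C1*(cos(x) - 1)^(1/4)/(cos(x) + 1)^(1/4)


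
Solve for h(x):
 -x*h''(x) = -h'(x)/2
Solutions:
 h(x) = C1 + C2*x^(3/2)


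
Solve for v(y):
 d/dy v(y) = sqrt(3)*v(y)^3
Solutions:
 v(y) = -sqrt(2)*sqrt(-1/(C1 + sqrt(3)*y))/2
 v(y) = sqrt(2)*sqrt(-1/(C1 + sqrt(3)*y))/2


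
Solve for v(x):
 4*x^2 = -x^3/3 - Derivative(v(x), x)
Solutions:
 v(x) = C1 - x^4/12 - 4*x^3/3


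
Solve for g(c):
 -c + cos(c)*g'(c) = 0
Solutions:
 g(c) = C1 + Integral(c/cos(c), c)


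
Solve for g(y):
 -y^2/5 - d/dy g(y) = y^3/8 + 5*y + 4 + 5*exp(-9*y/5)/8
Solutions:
 g(y) = C1 - y^4/32 - y^3/15 - 5*y^2/2 - 4*y + 25*exp(-9*y/5)/72


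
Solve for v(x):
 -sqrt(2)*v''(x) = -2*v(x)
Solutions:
 v(x) = C1*exp(-2^(1/4)*x) + C2*exp(2^(1/4)*x)


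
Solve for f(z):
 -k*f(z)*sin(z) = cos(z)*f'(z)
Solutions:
 f(z) = C1*exp(k*log(cos(z)))


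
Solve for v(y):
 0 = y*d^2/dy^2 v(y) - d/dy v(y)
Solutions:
 v(y) = C1 + C2*y^2


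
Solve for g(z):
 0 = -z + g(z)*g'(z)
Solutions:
 g(z) = -sqrt(C1 + z^2)
 g(z) = sqrt(C1 + z^2)


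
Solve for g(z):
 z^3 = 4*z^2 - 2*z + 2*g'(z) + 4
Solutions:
 g(z) = C1 + z^4/8 - 2*z^3/3 + z^2/2 - 2*z


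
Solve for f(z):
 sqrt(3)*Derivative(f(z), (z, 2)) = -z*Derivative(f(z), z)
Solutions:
 f(z) = C1 + C2*erf(sqrt(2)*3^(3/4)*z/6)


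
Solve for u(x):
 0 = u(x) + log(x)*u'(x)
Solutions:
 u(x) = C1*exp(-li(x))


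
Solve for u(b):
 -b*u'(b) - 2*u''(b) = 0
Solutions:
 u(b) = C1 + C2*erf(b/2)


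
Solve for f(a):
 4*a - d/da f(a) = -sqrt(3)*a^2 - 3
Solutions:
 f(a) = C1 + sqrt(3)*a^3/3 + 2*a^2 + 3*a


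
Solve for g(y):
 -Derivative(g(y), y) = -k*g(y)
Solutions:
 g(y) = C1*exp(k*y)


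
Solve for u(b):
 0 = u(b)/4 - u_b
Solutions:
 u(b) = C1*exp(b/4)


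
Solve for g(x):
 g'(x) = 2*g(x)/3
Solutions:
 g(x) = C1*exp(2*x/3)


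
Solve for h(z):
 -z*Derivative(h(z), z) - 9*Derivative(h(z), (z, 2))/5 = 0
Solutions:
 h(z) = C1 + C2*erf(sqrt(10)*z/6)


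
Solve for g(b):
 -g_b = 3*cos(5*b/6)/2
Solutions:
 g(b) = C1 - 9*sin(5*b/6)/5


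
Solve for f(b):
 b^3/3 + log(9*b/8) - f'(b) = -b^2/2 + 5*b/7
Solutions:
 f(b) = C1 + b^4/12 + b^3/6 - 5*b^2/14 + b*log(b) - b + b*log(9/8)


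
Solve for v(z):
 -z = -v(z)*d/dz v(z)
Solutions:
 v(z) = -sqrt(C1 + z^2)
 v(z) = sqrt(C1 + z^2)


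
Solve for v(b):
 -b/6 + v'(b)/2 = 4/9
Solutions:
 v(b) = C1 + b^2/6 + 8*b/9


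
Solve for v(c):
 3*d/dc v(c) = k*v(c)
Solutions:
 v(c) = C1*exp(c*k/3)


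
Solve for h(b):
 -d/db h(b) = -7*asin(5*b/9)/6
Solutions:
 h(b) = C1 + 7*b*asin(5*b/9)/6 + 7*sqrt(81 - 25*b^2)/30


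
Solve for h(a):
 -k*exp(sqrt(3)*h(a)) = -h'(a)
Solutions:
 h(a) = sqrt(3)*(2*log(-1/(C1 + a*k)) - log(3))/6


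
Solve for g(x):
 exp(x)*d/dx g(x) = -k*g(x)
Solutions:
 g(x) = C1*exp(k*exp(-x))


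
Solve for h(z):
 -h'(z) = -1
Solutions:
 h(z) = C1 + z


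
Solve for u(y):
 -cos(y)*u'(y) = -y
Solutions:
 u(y) = C1 + Integral(y/cos(y), y)


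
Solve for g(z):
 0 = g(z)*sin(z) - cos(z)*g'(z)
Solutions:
 g(z) = C1/cos(z)


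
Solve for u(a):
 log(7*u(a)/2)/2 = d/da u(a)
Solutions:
 2*Integral(1/(-log(_y) - log(7) + log(2)), (_y, u(a))) = C1 - a


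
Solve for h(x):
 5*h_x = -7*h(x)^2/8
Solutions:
 h(x) = 40/(C1 + 7*x)


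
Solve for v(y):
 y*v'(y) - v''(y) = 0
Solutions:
 v(y) = C1 + C2*erfi(sqrt(2)*y/2)


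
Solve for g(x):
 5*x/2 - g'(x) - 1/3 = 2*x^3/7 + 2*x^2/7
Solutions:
 g(x) = C1 - x^4/14 - 2*x^3/21 + 5*x^2/4 - x/3


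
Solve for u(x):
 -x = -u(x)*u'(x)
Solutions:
 u(x) = -sqrt(C1 + x^2)
 u(x) = sqrt(C1 + x^2)


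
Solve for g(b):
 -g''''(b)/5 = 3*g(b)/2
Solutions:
 g(b) = (C1*sin(30^(1/4)*b/2) + C2*cos(30^(1/4)*b/2))*exp(-30^(1/4)*b/2) + (C3*sin(30^(1/4)*b/2) + C4*cos(30^(1/4)*b/2))*exp(30^(1/4)*b/2)


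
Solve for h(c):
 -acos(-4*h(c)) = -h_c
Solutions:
 Integral(1/acos(-4*_y), (_y, h(c))) = C1 + c


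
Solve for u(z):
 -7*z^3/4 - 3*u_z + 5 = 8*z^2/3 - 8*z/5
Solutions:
 u(z) = C1 - 7*z^4/48 - 8*z^3/27 + 4*z^2/15 + 5*z/3


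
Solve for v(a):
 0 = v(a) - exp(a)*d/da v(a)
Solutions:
 v(a) = C1*exp(-exp(-a))


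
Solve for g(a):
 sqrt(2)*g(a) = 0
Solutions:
 g(a) = 0


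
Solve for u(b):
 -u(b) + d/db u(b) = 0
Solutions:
 u(b) = C1*exp(b)


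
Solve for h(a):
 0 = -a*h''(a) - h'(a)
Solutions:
 h(a) = C1 + C2*log(a)


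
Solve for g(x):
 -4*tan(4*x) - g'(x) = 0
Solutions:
 g(x) = C1 + log(cos(4*x))


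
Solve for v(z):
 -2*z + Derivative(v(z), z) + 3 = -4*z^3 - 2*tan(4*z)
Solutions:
 v(z) = C1 - z^4 + z^2 - 3*z + log(cos(4*z))/2


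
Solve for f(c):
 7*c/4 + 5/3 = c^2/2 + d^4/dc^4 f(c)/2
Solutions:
 f(c) = C1 + C2*c + C3*c^2 + C4*c^3 - c^6/360 + 7*c^5/240 + 5*c^4/36


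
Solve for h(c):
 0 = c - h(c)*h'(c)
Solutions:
 h(c) = -sqrt(C1 + c^2)
 h(c) = sqrt(C1 + c^2)


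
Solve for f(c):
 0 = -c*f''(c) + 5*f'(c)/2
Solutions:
 f(c) = C1 + C2*c^(7/2)


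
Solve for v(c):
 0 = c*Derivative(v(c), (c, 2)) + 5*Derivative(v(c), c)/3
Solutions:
 v(c) = C1 + C2/c^(2/3)


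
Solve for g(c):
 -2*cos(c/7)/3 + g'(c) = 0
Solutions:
 g(c) = C1 + 14*sin(c/7)/3


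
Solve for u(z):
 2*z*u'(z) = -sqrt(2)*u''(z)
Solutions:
 u(z) = C1 + C2*erf(2^(3/4)*z/2)


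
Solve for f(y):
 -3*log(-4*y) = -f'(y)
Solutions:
 f(y) = C1 + 3*y*log(-y) + 3*y*(-1 + 2*log(2))


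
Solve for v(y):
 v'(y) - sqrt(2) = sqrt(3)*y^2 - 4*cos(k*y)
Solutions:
 v(y) = C1 + sqrt(3)*y^3/3 + sqrt(2)*y - 4*sin(k*y)/k


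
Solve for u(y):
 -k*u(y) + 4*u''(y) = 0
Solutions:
 u(y) = C1*exp(-sqrt(k)*y/2) + C2*exp(sqrt(k)*y/2)


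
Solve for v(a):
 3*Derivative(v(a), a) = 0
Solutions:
 v(a) = C1


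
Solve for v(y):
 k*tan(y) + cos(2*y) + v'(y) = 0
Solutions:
 v(y) = C1 + k*log(cos(y)) - sin(2*y)/2


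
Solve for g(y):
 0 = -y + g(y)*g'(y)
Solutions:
 g(y) = -sqrt(C1 + y^2)
 g(y) = sqrt(C1 + y^2)


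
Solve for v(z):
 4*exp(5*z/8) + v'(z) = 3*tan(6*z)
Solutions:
 v(z) = C1 - 32*exp(5*z/8)/5 - log(cos(6*z))/2


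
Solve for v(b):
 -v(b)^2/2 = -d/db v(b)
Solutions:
 v(b) = -2/(C1 + b)


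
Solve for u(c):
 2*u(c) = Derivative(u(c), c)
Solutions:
 u(c) = C1*exp(2*c)


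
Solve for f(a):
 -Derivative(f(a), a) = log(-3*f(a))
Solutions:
 Integral(1/(log(-_y) + log(3)), (_y, f(a))) = C1 - a


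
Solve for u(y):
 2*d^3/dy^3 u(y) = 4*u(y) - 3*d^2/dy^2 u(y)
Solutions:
 u(y) = C1*exp(-y*((4*sqrt(3) + 7)^(-1/3) + 2 + (4*sqrt(3) + 7)^(1/3))/4)*sin(sqrt(3)*y*(-(4*sqrt(3) + 7)^(1/3) + (4*sqrt(3) + 7)^(-1/3))/4) + C2*exp(-y*((4*sqrt(3) + 7)^(-1/3) + 2 + (4*sqrt(3) + 7)^(1/3))/4)*cos(sqrt(3)*y*(-(4*sqrt(3) + 7)^(1/3) + (4*sqrt(3) + 7)^(-1/3))/4) + C3*exp(y*(-1 + (4*sqrt(3) + 7)^(-1/3) + (4*sqrt(3) + 7)^(1/3))/2)


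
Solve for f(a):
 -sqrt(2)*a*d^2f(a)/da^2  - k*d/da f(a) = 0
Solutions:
 f(a) = C1 + a^(-sqrt(2)*re(k)/2 + 1)*(C2*sin(sqrt(2)*log(a)*Abs(im(k))/2) + C3*cos(sqrt(2)*log(a)*im(k)/2))


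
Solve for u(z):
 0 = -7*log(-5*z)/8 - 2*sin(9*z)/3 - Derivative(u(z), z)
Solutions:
 u(z) = C1 - 7*z*log(-z)/8 - 7*z*log(5)/8 + 7*z/8 + 2*cos(9*z)/27


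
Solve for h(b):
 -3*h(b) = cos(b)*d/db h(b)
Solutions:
 h(b) = C1*(sin(b) - 1)^(3/2)/(sin(b) + 1)^(3/2)


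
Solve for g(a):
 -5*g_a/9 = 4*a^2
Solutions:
 g(a) = C1 - 12*a^3/5


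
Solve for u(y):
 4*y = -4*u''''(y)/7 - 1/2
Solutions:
 u(y) = C1 + C2*y + C3*y^2 + C4*y^3 - 7*y^5/120 - 7*y^4/192


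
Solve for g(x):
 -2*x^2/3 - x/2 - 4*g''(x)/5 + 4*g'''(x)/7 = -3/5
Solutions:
 g(x) = C1 + C2*x + C3*exp(7*x/5) - 5*x^4/72 - 305*x^3/1008 - 643*x^2/2352


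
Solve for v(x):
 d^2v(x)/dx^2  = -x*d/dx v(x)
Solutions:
 v(x) = C1 + C2*erf(sqrt(2)*x/2)


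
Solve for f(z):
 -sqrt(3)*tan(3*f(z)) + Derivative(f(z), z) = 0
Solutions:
 f(z) = -asin(C1*exp(3*sqrt(3)*z))/3 + pi/3
 f(z) = asin(C1*exp(3*sqrt(3)*z))/3


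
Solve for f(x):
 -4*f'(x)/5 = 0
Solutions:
 f(x) = C1


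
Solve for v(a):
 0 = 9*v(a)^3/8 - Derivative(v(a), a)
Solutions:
 v(a) = -2*sqrt(-1/(C1 + 9*a))
 v(a) = 2*sqrt(-1/(C1 + 9*a))


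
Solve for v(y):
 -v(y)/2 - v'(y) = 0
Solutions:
 v(y) = C1*exp(-y/2)


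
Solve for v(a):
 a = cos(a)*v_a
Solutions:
 v(a) = C1 + Integral(a/cos(a), a)


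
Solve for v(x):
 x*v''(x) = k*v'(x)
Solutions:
 v(x) = C1 + x^(re(k) + 1)*(C2*sin(log(x)*Abs(im(k))) + C3*cos(log(x)*im(k)))


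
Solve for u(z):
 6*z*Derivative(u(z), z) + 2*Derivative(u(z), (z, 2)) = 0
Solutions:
 u(z) = C1 + C2*erf(sqrt(6)*z/2)


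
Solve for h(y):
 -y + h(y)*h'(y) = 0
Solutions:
 h(y) = -sqrt(C1 + y^2)
 h(y) = sqrt(C1 + y^2)


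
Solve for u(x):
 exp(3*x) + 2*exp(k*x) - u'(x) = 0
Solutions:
 u(x) = C1 + exp(3*x)/3 + 2*exp(k*x)/k


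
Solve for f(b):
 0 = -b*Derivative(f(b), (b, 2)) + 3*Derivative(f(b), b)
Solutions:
 f(b) = C1 + C2*b^4


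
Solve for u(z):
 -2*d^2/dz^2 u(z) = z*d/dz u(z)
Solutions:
 u(z) = C1 + C2*erf(z/2)


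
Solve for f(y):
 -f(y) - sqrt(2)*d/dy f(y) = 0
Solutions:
 f(y) = C1*exp(-sqrt(2)*y/2)


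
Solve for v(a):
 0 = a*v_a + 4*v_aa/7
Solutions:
 v(a) = C1 + C2*erf(sqrt(14)*a/4)


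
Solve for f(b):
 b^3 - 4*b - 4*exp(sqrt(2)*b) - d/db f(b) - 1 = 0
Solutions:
 f(b) = C1 + b^4/4 - 2*b^2 - b - 2*sqrt(2)*exp(sqrt(2)*b)


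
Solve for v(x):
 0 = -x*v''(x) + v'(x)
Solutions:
 v(x) = C1 + C2*x^2


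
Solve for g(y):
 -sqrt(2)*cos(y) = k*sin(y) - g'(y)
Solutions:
 g(y) = C1 - k*cos(y) + sqrt(2)*sin(y)


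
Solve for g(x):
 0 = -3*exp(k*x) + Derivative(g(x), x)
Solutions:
 g(x) = C1 + 3*exp(k*x)/k


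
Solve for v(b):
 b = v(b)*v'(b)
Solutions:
 v(b) = -sqrt(C1 + b^2)
 v(b) = sqrt(C1 + b^2)


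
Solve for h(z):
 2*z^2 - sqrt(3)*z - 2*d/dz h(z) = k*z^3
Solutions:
 h(z) = C1 - k*z^4/8 + z^3/3 - sqrt(3)*z^2/4


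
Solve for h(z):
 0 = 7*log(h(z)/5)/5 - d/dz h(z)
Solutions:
 5*Integral(1/(-log(_y) + log(5)), (_y, h(z)))/7 = C1 - z


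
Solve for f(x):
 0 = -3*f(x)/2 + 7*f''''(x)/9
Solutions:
 f(x) = C1*exp(-42^(3/4)*x/14) + C2*exp(42^(3/4)*x/14) + C3*sin(42^(3/4)*x/14) + C4*cos(42^(3/4)*x/14)


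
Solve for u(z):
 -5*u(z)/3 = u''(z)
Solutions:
 u(z) = C1*sin(sqrt(15)*z/3) + C2*cos(sqrt(15)*z/3)


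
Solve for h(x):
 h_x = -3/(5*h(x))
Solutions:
 h(x) = -sqrt(C1 - 30*x)/5
 h(x) = sqrt(C1 - 30*x)/5


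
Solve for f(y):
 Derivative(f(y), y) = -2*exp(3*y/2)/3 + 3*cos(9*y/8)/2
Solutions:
 f(y) = C1 - 4*exp(3*y/2)/9 + 4*sin(9*y/8)/3


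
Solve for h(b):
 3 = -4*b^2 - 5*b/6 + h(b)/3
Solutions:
 h(b) = 12*b^2 + 5*b/2 + 9


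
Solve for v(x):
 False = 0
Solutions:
 v(x) = C1 + zoo*x + 5*log(cos(x))/8


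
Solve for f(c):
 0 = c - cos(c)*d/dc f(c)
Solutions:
 f(c) = C1 + Integral(c/cos(c), c)


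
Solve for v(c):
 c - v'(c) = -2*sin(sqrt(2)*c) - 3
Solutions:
 v(c) = C1 + c^2/2 + 3*c - sqrt(2)*cos(sqrt(2)*c)


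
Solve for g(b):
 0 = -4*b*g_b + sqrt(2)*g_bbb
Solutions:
 g(b) = C1 + Integral(C2*airyai(sqrt(2)*b) + C3*airybi(sqrt(2)*b), b)


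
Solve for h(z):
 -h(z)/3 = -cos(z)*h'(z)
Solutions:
 h(z) = C1*(sin(z) + 1)^(1/6)/(sin(z) - 1)^(1/6)


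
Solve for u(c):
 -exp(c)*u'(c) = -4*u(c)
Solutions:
 u(c) = C1*exp(-4*exp(-c))


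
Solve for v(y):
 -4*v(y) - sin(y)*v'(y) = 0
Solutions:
 v(y) = C1*(cos(y)^2 + 2*cos(y) + 1)/(cos(y)^2 - 2*cos(y) + 1)


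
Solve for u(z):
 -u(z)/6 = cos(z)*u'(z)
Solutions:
 u(z) = C1*(sin(z) - 1)^(1/12)/(sin(z) + 1)^(1/12)


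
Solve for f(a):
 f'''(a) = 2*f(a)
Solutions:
 f(a) = C3*exp(2^(1/3)*a) + (C1*sin(2^(1/3)*sqrt(3)*a/2) + C2*cos(2^(1/3)*sqrt(3)*a/2))*exp(-2^(1/3)*a/2)


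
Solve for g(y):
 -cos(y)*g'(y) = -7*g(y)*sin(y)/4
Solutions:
 g(y) = C1/cos(y)^(7/4)


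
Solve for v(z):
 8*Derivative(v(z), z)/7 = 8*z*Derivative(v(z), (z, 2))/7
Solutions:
 v(z) = C1 + C2*z^2


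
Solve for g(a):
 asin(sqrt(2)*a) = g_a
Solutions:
 g(a) = C1 + a*asin(sqrt(2)*a) + sqrt(2)*sqrt(1 - 2*a^2)/2


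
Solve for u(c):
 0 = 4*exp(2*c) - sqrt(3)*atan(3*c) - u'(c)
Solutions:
 u(c) = C1 - sqrt(3)*(c*atan(3*c) - log(9*c^2 + 1)/6) + 2*exp(2*c)


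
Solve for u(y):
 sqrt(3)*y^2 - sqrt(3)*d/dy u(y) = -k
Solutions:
 u(y) = C1 + sqrt(3)*k*y/3 + y^3/3


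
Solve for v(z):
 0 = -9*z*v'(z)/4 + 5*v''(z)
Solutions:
 v(z) = C1 + C2*erfi(3*sqrt(10)*z/20)


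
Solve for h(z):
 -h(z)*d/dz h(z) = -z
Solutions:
 h(z) = -sqrt(C1 + z^2)
 h(z) = sqrt(C1 + z^2)


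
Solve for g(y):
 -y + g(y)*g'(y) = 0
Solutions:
 g(y) = -sqrt(C1 + y^2)
 g(y) = sqrt(C1 + y^2)


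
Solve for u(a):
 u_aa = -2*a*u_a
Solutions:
 u(a) = C1 + C2*erf(a)


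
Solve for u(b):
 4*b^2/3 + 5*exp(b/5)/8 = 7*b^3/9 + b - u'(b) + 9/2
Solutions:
 u(b) = C1 + 7*b^4/36 - 4*b^3/9 + b^2/2 + 9*b/2 - 25*exp(b/5)/8


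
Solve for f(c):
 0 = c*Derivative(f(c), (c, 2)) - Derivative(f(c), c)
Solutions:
 f(c) = C1 + C2*c^2


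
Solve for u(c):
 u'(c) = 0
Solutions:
 u(c) = C1


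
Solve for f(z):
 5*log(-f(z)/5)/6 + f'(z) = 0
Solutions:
 6*Integral(1/(log(-_y) - log(5)), (_y, f(z)))/5 = C1 - z


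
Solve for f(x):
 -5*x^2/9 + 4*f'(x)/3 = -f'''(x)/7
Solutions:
 f(x) = C1 + C2*sin(2*sqrt(21)*x/3) + C3*cos(2*sqrt(21)*x/3) + 5*x^3/36 - 5*x/56


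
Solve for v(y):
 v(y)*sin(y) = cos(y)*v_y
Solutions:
 v(y) = C1/cos(y)


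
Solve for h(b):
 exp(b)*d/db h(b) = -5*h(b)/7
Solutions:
 h(b) = C1*exp(5*exp(-b)/7)


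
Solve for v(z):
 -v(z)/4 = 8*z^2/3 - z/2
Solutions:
 v(z) = 2*z*(3 - 16*z)/3


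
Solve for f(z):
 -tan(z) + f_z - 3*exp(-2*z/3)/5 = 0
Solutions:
 f(z) = C1 + log(tan(z)^2 + 1)/2 - 9*exp(-2*z/3)/10


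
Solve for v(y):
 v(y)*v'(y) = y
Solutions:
 v(y) = -sqrt(C1 + y^2)
 v(y) = sqrt(C1 + y^2)


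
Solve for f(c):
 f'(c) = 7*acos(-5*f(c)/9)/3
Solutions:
 Integral(1/acos(-5*_y/9), (_y, f(c))) = C1 + 7*c/3


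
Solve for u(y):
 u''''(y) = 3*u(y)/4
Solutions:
 u(y) = C1*exp(-sqrt(2)*3^(1/4)*y/2) + C2*exp(sqrt(2)*3^(1/4)*y/2) + C3*sin(sqrt(2)*3^(1/4)*y/2) + C4*cos(sqrt(2)*3^(1/4)*y/2)


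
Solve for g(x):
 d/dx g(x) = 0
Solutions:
 g(x) = C1


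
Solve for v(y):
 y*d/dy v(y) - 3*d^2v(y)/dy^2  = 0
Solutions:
 v(y) = C1 + C2*erfi(sqrt(6)*y/6)


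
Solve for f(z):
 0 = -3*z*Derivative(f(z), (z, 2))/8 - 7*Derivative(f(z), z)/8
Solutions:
 f(z) = C1 + C2/z^(4/3)


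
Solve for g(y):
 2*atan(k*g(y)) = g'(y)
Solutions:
 Integral(1/atan(_y*k), (_y, g(y))) = C1 + 2*y


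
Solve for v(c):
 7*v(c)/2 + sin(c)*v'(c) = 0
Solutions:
 v(c) = C1*(cos(c) + 1)^(7/4)/(cos(c) - 1)^(7/4)


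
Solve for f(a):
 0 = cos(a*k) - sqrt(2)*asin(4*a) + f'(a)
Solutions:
 f(a) = C1 + sqrt(2)*(a*asin(4*a) + sqrt(1 - 16*a^2)/4) - Piecewise((sin(a*k)/k, Ne(k, 0)), (a, True))


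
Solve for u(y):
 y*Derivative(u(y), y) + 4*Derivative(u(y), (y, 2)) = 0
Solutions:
 u(y) = C1 + C2*erf(sqrt(2)*y/4)


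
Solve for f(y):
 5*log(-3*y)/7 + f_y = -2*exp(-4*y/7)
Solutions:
 f(y) = C1 - 5*y*log(-y)/7 + 5*y*(1 - log(3))/7 + 7*exp(-4*y/7)/2


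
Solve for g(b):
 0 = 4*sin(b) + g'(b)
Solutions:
 g(b) = C1 + 4*cos(b)


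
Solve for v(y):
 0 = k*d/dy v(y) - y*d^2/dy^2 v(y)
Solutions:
 v(y) = C1 + y^(re(k) + 1)*(C2*sin(log(y)*Abs(im(k))) + C3*cos(log(y)*im(k)))


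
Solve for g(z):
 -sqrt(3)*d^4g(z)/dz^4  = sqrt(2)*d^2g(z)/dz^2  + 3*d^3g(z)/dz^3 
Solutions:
 g(z) = C1 + C2*z + (C3*sin(sqrt(3)*z*sqrt(-9 + 4*sqrt(6))/6) + C4*cos(sqrt(3)*z*sqrt(-9 + 4*sqrt(6))/6))*exp(-sqrt(3)*z/2)


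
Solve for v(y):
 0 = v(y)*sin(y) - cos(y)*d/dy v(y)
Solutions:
 v(y) = C1/cos(y)


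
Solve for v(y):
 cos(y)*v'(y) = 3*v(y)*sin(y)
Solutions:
 v(y) = C1/cos(y)^3


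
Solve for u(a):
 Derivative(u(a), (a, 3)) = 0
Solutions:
 u(a) = C1 + C2*a + C3*a^2


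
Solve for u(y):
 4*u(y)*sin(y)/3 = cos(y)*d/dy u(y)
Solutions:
 u(y) = C1/cos(y)^(4/3)


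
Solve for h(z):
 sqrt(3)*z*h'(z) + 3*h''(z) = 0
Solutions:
 h(z) = C1 + C2*erf(sqrt(2)*3^(3/4)*z/6)


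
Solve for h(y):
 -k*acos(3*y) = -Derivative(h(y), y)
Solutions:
 h(y) = C1 + k*(y*acos(3*y) - sqrt(1 - 9*y^2)/3)


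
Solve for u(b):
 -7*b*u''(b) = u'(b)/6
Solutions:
 u(b) = C1 + C2*b^(41/42)


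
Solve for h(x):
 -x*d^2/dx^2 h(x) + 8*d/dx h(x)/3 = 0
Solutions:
 h(x) = C1 + C2*x^(11/3)


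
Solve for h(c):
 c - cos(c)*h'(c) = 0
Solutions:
 h(c) = C1 + Integral(c/cos(c), c)


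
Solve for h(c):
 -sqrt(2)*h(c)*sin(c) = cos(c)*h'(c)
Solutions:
 h(c) = C1*cos(c)^(sqrt(2))


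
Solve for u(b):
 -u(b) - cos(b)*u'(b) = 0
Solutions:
 u(b) = C1*sqrt(sin(b) - 1)/sqrt(sin(b) + 1)


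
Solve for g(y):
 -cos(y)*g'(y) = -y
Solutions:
 g(y) = C1 + Integral(y/cos(y), y)


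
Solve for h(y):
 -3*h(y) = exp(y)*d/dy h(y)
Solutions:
 h(y) = C1*exp(3*exp(-y))


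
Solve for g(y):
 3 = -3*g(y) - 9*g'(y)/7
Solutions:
 g(y) = C1*exp(-7*y/3) - 1


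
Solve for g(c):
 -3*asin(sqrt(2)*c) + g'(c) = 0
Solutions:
 g(c) = C1 + 3*c*asin(sqrt(2)*c) + 3*sqrt(2)*sqrt(1 - 2*c^2)/2


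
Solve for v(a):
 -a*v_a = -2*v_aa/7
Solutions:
 v(a) = C1 + C2*erfi(sqrt(7)*a/2)


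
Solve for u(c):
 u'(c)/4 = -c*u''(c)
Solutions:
 u(c) = C1 + C2*c^(3/4)


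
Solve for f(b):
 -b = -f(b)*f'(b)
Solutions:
 f(b) = -sqrt(C1 + b^2)
 f(b) = sqrt(C1 + b^2)


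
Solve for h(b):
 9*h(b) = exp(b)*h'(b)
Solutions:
 h(b) = C1*exp(-9*exp(-b))


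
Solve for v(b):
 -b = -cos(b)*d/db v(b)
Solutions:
 v(b) = C1 + Integral(b/cos(b), b)


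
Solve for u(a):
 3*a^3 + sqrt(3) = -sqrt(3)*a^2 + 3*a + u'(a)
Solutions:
 u(a) = C1 + 3*a^4/4 + sqrt(3)*a^3/3 - 3*a^2/2 + sqrt(3)*a


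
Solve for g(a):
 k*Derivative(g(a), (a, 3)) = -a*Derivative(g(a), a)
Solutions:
 g(a) = C1 + Integral(C2*airyai(a*(-1/k)^(1/3)) + C3*airybi(a*(-1/k)^(1/3)), a)


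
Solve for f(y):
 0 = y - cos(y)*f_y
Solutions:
 f(y) = C1 + Integral(y/cos(y), y)


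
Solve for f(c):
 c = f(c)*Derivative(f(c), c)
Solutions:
 f(c) = -sqrt(C1 + c^2)
 f(c) = sqrt(C1 + c^2)


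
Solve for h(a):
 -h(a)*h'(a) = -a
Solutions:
 h(a) = -sqrt(C1 + a^2)
 h(a) = sqrt(C1 + a^2)


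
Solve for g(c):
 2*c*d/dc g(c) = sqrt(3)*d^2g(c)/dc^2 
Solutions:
 g(c) = C1 + C2*erfi(3^(3/4)*c/3)


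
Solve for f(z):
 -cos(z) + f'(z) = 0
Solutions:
 f(z) = C1 + sin(z)


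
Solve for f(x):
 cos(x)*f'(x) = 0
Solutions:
 f(x) = C1


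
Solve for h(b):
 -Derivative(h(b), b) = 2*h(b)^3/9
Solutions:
 h(b) = -3*sqrt(2)*sqrt(-1/(C1 - 2*b))/2
 h(b) = 3*sqrt(2)*sqrt(-1/(C1 - 2*b))/2


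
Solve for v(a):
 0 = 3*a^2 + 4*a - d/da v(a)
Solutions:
 v(a) = C1 + a^3 + 2*a^2


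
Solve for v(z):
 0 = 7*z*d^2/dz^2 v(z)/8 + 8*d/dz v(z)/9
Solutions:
 v(z) = C1 + C2/z^(1/63)


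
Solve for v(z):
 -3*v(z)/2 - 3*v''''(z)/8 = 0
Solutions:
 v(z) = (C1*sin(z) + C2*cos(z))*exp(-z) + (C3*sin(z) + C4*cos(z))*exp(z)


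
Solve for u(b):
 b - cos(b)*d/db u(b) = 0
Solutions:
 u(b) = C1 + Integral(b/cos(b), b)


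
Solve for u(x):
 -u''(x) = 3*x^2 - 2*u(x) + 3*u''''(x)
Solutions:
 u(x) = C1*exp(-sqrt(6)*x/3) + C2*exp(sqrt(6)*x/3) + C3*sin(x) + C4*cos(x) + 3*x^2/2 + 3/2


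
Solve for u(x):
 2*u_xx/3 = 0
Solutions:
 u(x) = C1 + C2*x


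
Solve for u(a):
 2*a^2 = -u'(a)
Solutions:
 u(a) = C1 - 2*a^3/3


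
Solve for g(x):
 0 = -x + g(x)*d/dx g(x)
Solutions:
 g(x) = -sqrt(C1 + x^2)
 g(x) = sqrt(C1 + x^2)


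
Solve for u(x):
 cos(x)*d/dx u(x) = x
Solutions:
 u(x) = C1 + Integral(x/cos(x), x)


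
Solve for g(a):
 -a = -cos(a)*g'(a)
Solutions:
 g(a) = C1 + Integral(a/cos(a), a)


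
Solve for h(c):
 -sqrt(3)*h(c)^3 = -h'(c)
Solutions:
 h(c) = -sqrt(2)*sqrt(-1/(C1 + sqrt(3)*c))/2
 h(c) = sqrt(2)*sqrt(-1/(C1 + sqrt(3)*c))/2


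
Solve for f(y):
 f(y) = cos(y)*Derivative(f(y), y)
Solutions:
 f(y) = C1*sqrt(sin(y) + 1)/sqrt(sin(y) - 1)


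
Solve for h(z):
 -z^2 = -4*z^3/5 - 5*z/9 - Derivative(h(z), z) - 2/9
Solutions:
 h(z) = C1 - z^4/5 + z^3/3 - 5*z^2/18 - 2*z/9


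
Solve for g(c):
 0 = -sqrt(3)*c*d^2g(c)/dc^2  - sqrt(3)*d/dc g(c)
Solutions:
 g(c) = C1 + C2*log(c)


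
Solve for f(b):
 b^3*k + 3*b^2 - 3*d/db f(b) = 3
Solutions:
 f(b) = C1 + b^4*k/12 + b^3/3 - b


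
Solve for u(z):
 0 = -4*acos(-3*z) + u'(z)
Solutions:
 u(z) = C1 + 4*z*acos(-3*z) + 4*sqrt(1 - 9*z^2)/3


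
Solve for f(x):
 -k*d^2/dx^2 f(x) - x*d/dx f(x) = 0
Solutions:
 f(x) = C1 + C2*sqrt(k)*erf(sqrt(2)*x*sqrt(1/k)/2)


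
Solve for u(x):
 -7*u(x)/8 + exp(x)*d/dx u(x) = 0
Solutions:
 u(x) = C1*exp(-7*exp(-x)/8)


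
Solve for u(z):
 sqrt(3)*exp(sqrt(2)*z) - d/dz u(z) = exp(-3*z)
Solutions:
 u(z) = C1 + sqrt(6)*exp(sqrt(2)*z)/2 + exp(-3*z)/3


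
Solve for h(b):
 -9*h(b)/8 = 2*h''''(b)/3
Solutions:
 h(b) = (C1*sin(sqrt(2)*3^(3/4)*b/4) + C2*cos(sqrt(2)*3^(3/4)*b/4))*exp(-sqrt(2)*3^(3/4)*b/4) + (C3*sin(sqrt(2)*3^(3/4)*b/4) + C4*cos(sqrt(2)*3^(3/4)*b/4))*exp(sqrt(2)*3^(3/4)*b/4)


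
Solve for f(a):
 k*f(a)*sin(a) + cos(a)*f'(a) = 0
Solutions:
 f(a) = C1*exp(k*log(cos(a)))


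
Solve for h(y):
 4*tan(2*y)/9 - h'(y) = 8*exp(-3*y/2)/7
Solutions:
 h(y) = C1 + log(tan(2*y)^2 + 1)/9 + 16*exp(-3*y/2)/21


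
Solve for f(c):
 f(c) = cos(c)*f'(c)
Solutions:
 f(c) = C1*sqrt(sin(c) + 1)/sqrt(sin(c) - 1)


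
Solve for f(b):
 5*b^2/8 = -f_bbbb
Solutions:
 f(b) = C1 + C2*b + C3*b^2 + C4*b^3 - b^6/576


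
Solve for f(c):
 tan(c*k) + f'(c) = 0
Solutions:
 f(c) = C1 - Piecewise((-log(cos(c*k))/k, Ne(k, 0)), (0, True))


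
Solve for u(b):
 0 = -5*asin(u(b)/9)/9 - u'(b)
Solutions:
 Integral(1/asin(_y/9), (_y, u(b))) = C1 - 5*b/9


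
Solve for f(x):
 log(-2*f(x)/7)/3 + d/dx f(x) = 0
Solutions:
 3*Integral(1/(log(-_y) - log(7) + log(2)), (_y, f(x))) = C1 - x


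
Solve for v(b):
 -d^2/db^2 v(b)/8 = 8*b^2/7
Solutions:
 v(b) = C1 + C2*b - 16*b^4/21


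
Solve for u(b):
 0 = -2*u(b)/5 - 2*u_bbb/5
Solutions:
 u(b) = C3*exp(-b) + (C1*sin(sqrt(3)*b/2) + C2*cos(sqrt(3)*b/2))*exp(b/2)


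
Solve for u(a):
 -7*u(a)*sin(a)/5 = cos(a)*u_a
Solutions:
 u(a) = C1*cos(a)^(7/5)


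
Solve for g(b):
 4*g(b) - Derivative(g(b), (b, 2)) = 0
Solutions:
 g(b) = C1*exp(-2*b) + C2*exp(2*b)


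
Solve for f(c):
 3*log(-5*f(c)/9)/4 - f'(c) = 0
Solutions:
 -4*Integral(1/(log(-_y) - 2*log(3) + log(5)), (_y, f(c)))/3 = C1 - c


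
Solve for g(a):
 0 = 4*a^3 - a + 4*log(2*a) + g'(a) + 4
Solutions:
 g(a) = C1 - a^4 + a^2/2 - 4*a*log(a) - a*log(16)


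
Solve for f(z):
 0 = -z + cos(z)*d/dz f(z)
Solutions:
 f(z) = C1 + Integral(z/cos(z), z)


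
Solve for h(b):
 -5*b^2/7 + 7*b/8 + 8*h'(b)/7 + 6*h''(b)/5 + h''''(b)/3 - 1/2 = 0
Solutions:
 h(b) = C1 + C2*exp(b*(-7*175^(1/3)*6^(2/3)/(50 + sqrt(3970))^(1/3) + 1470^(1/3)*(50 + sqrt(3970))^(1/3))/70)*sin(3^(1/6)*b*(21*175^(1/3)*2^(2/3)/(50 + sqrt(3970))^(1/3) + 3^(2/3)*490^(1/3)*(50 + sqrt(3970))^(1/3))/70) + C3*exp(b*(-7*175^(1/3)*6^(2/3)/(50 + sqrt(3970))^(1/3) + 1470^(1/3)*(50 + sqrt(3970))^(1/3))/70)*cos(3^(1/6)*b*(21*175^(1/3)*2^(2/3)/(50 + sqrt(3970))^(1/3) + 3^(2/3)*490^(1/3)*(50 + sqrt(3970))^(1/3))/70) + C4*exp(-b*(-7*175^(1/3)*6^(2/3)/(50 + sqrt(3970))^(1/3) + 1470^(1/3)*(50 + sqrt(3970))^(1/3))/35) + 5*b^3/24 - 133*b^2/128 + 3353*b/1280
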